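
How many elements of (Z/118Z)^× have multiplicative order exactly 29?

28

φ(118) = φ(2)·φ(59) = 1·58 = 58 = 2 · 29.
In a cyclic group of order 58, there are φ(d) elements of order d for each divisor d of 58, and zero for non-divisors.
29 | 58, and φ(29) = 29 − 1 = 28.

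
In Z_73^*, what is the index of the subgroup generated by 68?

By Lagrange's theorem, ord_73(68) divides φ(73) = 73 − 1 = 72 = 2^3 · 3^2.
Divisors of 72: 1, 2, 3, 4, 6, 8, 9, 12, 18, 24, 36, 72.
Check 68^d mod 73 for each divisor in increasing order:
68^1 ≡ 68 (mod 73)
68^2 ≡ 25 (mod 73)
68^3 ≡ 21 (mod 73)
68^4 ≡ 41 (mod 73)
68^6 ≡ 3 (mod 73)
68^8 ≡ 2 (mod 73)
68^9 ≡ 63 (mod 73)
68^12 ≡ 9 (mod 73)
68^18 ≡ 27 (mod 73)
68^24 ≡ 8 (mod 73)
68^36 ≡ 72 (mod 73)
68^72 ≡ 1 (mod 73) ✓
Thus |⟨68⟩| = ord(68) = 72.
Index = |(Z/73Z)^×| / |⟨68⟩| = 72 / 72 = 1.

1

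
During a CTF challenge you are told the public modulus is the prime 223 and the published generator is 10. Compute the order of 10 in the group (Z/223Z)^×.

222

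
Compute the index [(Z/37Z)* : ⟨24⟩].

The order of 24 must divide φ(37) = 37 − 1 = 36 = 2^2 · 3^2.
Divisors of 36: 1, 2, 3, 4, 6, 9, 12, 18, 36.
Test each divisor d:
24^1 ≡ 24 (mod 37)
24^2 ≡ 21 (mod 37)
24^3 ≡ 23 (mod 37)
24^4 ≡ 34 (mod 37)
24^6 ≡ 11 (mod 37)
24^9 ≡ 31 (mod 37)
24^12 ≡ 10 (mod 37)
24^18 ≡ 36 (mod 37)
24^36 ≡ 1 (mod 37) ✓
So ord_37(24) = 36, hence |⟨24⟩| = 36.
Index = |(Z/37Z)^×| / |⟨24⟩| = 36 / 36 = 1.

1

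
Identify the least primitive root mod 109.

6

φ(109) = 109 − 1 = 108 = 2^2 · 3^3.
g is a primitive root iff g^(108/q) ≢ 1 (mod 109) for each prime q ∈ {2, 3}.
g = 2: 2^54 ≡ 108; 2^36 ≡ 1 — hits 1, so not a primitive root.
g = 3: 3^54 ≡ 1 — hits 1, so not a primitive root.
g = 4: 4^54 ≡ 1 — hits 1, so not a primitive root.
g = 5: 5^54 ≡ 1 — hits 1, so not a primitive root.
g = 6: 6^54 ≡ 108; 6^36 ≡ 63 — none is 1, so 6 is a primitive root.
So 6 is the smallest generator of (Z/109Z)^×.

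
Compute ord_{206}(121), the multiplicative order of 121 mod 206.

51

ord(121) | φ(206) = φ(2)·φ(103) = 1·102 = 102 = 2 · 3 · 17.
Divisors of 102: 1, 2, 3, 6, 17, 34, 51, 102.
Test each divisor d:
121^1 ≡ 121
121^2 ≡ 15
121^3 ≡ 167
121^6 ≡ 79
121^17 ≡ 159
121^34 ≡ 149
121^51 ≡ 1
So ord_206(121) = 51.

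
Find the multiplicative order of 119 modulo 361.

171

The order of 119 must divide φ(361) = φ(19^2) = 19·(19−1) = 342 = 2 · 3^2 · 19.
Divisors of 342: 1, 2, 3, 6, 9, 18, 19, 38, 57, 114, 171, 342.
Check 119^d mod 361 for each divisor in increasing order:
119^1 ≡ 119 (mod 361)
119^2 ≡ 82 (mod 361)
119^3 ≡ 11 (mod 361)
119^6 ≡ 121 (mod 361)
119^9 ≡ 248 (mod 361)
119^18 ≡ 134 (mod 361)
119^19 ≡ 62 (mod 361)
119^38 ≡ 234 (mod 361)
119^57 ≡ 68 (mod 361)
119^114 ≡ 292 (mod 361)
119^171 ≡ 1 (mod 361) ✓
Therefore the multiplicative order of 119 modulo 361 is 171.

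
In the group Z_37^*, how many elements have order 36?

φ(37) = 37 − 1 = 36 = 2^2 · 3^2.
(Z/37Z)^× is cyclic (|G| = 36); a cyclic group of order m has exactly φ(d) elements of each order d | m, and none otherwise.
36 = 2^2 · 3^2 divides 36, and φ(36) = 12.

12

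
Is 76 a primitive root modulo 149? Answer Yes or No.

φ(149) = 149 − 1 = 148 = 2^2 · 37.
Test 76^(148/q) mod 149 for each prime factor q of 148:
76^74 ≡ 1 (mod 149)  [q = 2: ≡ 1 ✗]
76^4 ≡ 33 (mod 149)  [q = 37: ≢ 1 ✓]
Since 76^74 ≡ 1, the order of 76 divides 74 < 148, so 76 is not a primitive root.

No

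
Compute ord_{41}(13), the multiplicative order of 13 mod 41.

The order of 13 must divide φ(41) = 41 − 1 = 40 = 2^3 · 5.
Divisors of 40: 1, 2, 4, 5, 8, 10, 20, 40.
Check 13^d mod 41 for each divisor in increasing order:
13^1 ≡ 13
13^2 ≡ 5
13^4 ≡ 25
13^5 ≡ 38
13^8 ≡ 10
13^10 ≡ 9
13^20 ≡ 40
13^40 ≡ 1
Hence ord(13) = 40.

40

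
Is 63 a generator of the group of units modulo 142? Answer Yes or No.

φ(142) = φ(2)·φ(71) = 1·70 = 70 = 2 · 5 · 7.
It suffices to check that the order of 63 is not a proper divisor of 70: compute 63^(70/q) for q ∈ {2, 5, 7}.
63^35 ≡ 141 (mod 142)  [q = 2: ≢ 1 ✓]
63^14 ≡ 57 (mod 142)  [q = 5: ≢ 1 ✓]
63^10 ≡ 91 (mod 142)  [q = 7: ≢ 1 ✓]
Every test exponent gives a nontrivial residue, hence 63 generates the full group.

Yes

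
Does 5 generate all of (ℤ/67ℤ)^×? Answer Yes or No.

φ(67) = 67 − 1 = 66 = 2 · 3 · 11.
5 is a primitive root mod 67 iff 5^(φ(67)/q) ≢ 1 for every prime q | φ(67), i.e. q ∈ {2, 3, 11}.
5^33 ≡ 66 (mod 67)  [q = 2: ≢ 1 ✓]
5^22 ≡ 1 (mod 67)  [q = 3: ≡ 1 ✗]
5^6 ≡ 14 (mod 67)  [q = 11: ≢ 1 ✓]
The check at q = 3 fails, so 5 generates a proper subgroup.

No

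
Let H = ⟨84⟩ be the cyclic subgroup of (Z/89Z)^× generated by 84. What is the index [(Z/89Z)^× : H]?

By Lagrange's theorem, ord_89(84) divides φ(89) = 89 − 1 = 88 = 2^3 · 11.
Divisors of 88: 1, 2, 4, 8, 11, 22, 44, 88.
Check 84^d mod 89 for each divisor in increasing order:
84^1 ≡ 84 (mod 89)
84^2 ≡ 25 (mod 89)
84^4 ≡ 2 (mod 89)
84^8 ≡ 4 (mod 89)
84^11 ≡ 34 (mod 89)
84^22 ≡ 88 (mod 89)
84^44 ≡ 1 (mod 89) ✓
The order of 84 is 44, so the subgroup it generates has 44 elements.
The index is φ(89) / ord(84) = 88 / 44 = 2.

2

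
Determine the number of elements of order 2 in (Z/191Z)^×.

φ(191) = 191 − 1 = 190 = 2 · 5 · 19.
Since (Z/191Z)^× is cyclic of order 190, the number of elements of order d is φ(d) when d | 190 and 0 otherwise.
2 | 190, and φ(2) = 2 − 1 = 1.

1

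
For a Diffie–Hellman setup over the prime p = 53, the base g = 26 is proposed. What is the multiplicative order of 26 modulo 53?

By Lagrange's theorem, ord_53(26) divides φ(53) = 53 − 1 = 52 = 2^2 · 13.
Divisors of 52: 1, 2, 4, 13, 26, 52.
Test each divisor d:
26^1 ≡ 26 (mod 53)
26^2 ≡ 40 (mod 53)
26^4 ≡ 10 (mod 53)
26^13 ≡ 30 (mod 53)
26^26 ≡ 52 (mod 53)
26^52 ≡ 1 (mod 53) ✓
The smallest such exponent is 52, so the order of 26 is 52.

52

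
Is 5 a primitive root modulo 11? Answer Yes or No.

No

φ(11) = 11 − 1 = 10 = 2 · 5.
Test 5^(10/q) mod 11 for each prime factor q of 10:
5^5 ≡ 1 (mod 11)  [q = 2: ≡ 1 ✗]
5^2 ≡ 3 (mod 11)  [q = 5: ≢ 1 ✓]
5^5 ≡ 1 shows ord(5) | 5, strictly less than φ(11); not a primitive root.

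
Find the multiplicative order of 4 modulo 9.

3

Since 4 ∈ (Z/9Z)^×, its order divides φ(9) = φ(3^2) = 3·(3−1) = 6 = 2 · 3.
Divisors of 6: 1, 2, 3, 6.
Check 4^d mod 9 for each divisor in increasing order:
4^1 ≡ 4
4^2 ≡ 7
4^3 ≡ 1
Hence ord(4) = 3.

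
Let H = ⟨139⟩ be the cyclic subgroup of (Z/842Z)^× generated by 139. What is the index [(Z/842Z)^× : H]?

By Lagrange's theorem, ord_842(139) divides φ(842) = φ(2)·φ(421) = 1·420 = 420 = 2^2 · 3 · 5 · 7.
Divisors of 420: 1, 2, 3, 4, 5, 6, 7, 10, 12, 14, 15, 20, 21, 28, 30, 35, 42, 60, 70, 84, 105, 140, 210, 420.
Test each divisor d:
139^1 ≡ 139
139^2 ≡ 797
139^3 ≡ 481
139^4 ≡ 341
139^5 ≡ 247
139^6 ≡ 653
139^7 ≡ 673
139^10 ≡ 385
139^12 ≡ 357
139^14 ≡ 775
139^15 ≡ 791
139^20 ≡ 33
139^21 ≡ 377
139^28 ≡ 279
139^30 ≡ 75
139^35 ≡ 1
Thus |⟨139⟩| = ord(139) = 35.
The index is φ(842) / ord(139) = 420 / 35 = 12.

12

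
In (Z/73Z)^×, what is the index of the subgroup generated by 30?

The order of 30 must divide φ(73) = 73 − 1 = 72 = 2^3 · 3^2.
Divisors of 72: 1, 2, 3, 4, 6, 8, 9, 12, 18, 24, 36, 72.
Test each divisor d:
30^1 ≡ 30 (mod 73)
30^2 ≡ 24 (mod 73)
30^3 ≡ 63 (mod 73)
30^4 ≡ 65 (mod 73)
30^6 ≡ 27 (mod 73)
30^8 ≡ 64 (mod 73)
30^9 ≡ 22 (mod 73)
30^12 ≡ 72 (mod 73)
30^18 ≡ 46 (mod 73)
30^24 ≡ 1 (mod 73) ✓
Thus |⟨30⟩| = ord(30) = 24.
The index is φ(73) / ord(30) = 72 / 24 = 3.

3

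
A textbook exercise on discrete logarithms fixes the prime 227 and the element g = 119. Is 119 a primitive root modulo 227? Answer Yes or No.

Yes

φ(227) = 227 − 1 = 226 = 2 · 113.
An element g generates (Z/227Z)^× iff g^(226/q) ≢ 1 (mod 227) for each prime q ∈ {2, 113}.
119^113 ≡ 226 (mod 227)  [q = 2: ≢ 1 ✓]
119^2 ≡ 87 (mod 227)  [q = 113: ≢ 1 ✓]
None equal 1, so ord_227(119) = 226: 119 is a primitive root.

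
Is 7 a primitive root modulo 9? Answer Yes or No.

No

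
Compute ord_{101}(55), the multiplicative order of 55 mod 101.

100

By Lagrange's theorem, ord_101(55) divides φ(101) = 101 − 1 = 100 = 2^2 · 5^2.
Divisors of 100: 1, 2, 4, 5, 10, 20, 25, 50, 100.
Check 55^d mod 101 for each divisor in increasing order:
55^1 ≡ 55 (mod 101)
55^2 ≡ 96 (mod 101)
55^4 ≡ 25 (mod 101)
55^5 ≡ 62 (mod 101)
55^10 ≡ 6 (mod 101)
55^20 ≡ 36 (mod 101)
55^25 ≡ 10 (mod 101)
55^50 ≡ 100 (mod 101)
55^100 ≡ 1 (mod 101) ✓
So ord_101(55) = 100.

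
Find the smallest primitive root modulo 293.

φ(293) = 293 − 1 = 292 = 2^2 · 73.
Test candidates g = 2, 3, … against the prime factors q ∈ {2, 73} of φ(293): g is a generator iff g^(292/q) ≢ 1 for every such q.
g = 2: 2^146 ≡ 292; 2^4 ≡ 16 — none is 1, so 2 is a primitive root.
So 2 is the smallest generator of (Z/293Z)^×.

2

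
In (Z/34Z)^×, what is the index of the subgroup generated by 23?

1

Since 23 ∈ (Z/34Z)^×, its order divides φ(34) = φ(2)·φ(17) = 1·16 = 16 = 2^4.
Divisors of 16: 1, 2, 4, 8, 16.
Check 23^d mod 34 for each divisor in increasing order:
23^1 ≡ 23
23^2 ≡ 19
23^4 ≡ 21
23^8 ≡ 33
23^16 ≡ 1
So ord_34(23) = 16, hence |⟨23⟩| = 16.
Index = |(Z/34Z)^×| / |⟨23⟩| = 16 / 16 = 1.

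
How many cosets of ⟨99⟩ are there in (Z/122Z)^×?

By Lagrange's theorem, ord_122(99) divides φ(122) = φ(2)·φ(61) = 1·60 = 60 = 2^2 · 3 · 5.
Divisors of 60: 1, 2, 3, 4, 5, 6, 10, 12, 15, 20, 30, 60.
Compute 99^d (mod 122) for the divisors d until we hit 1:
99^1 ≡ 99
99^2 ≡ 41
99^3 ≡ 33
99^4 ≡ 95
99^5 ≡ 11
99^6 ≡ 113
99^10 ≡ 121
99^12 ≡ 81
99^15 ≡ 111
99^20 ≡ 1
Thus |⟨99⟩| = ord(99) = 20.
[(Z/122Z)^× : ⟨99⟩] = 60/20 = 3.

3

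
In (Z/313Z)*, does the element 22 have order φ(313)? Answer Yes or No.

No

φ(313) = 313 − 1 = 312 = 2^3 · 3 · 13.
An element g generates (Z/313Z)^× iff g^(312/q) ≢ 1 (mod 313) for each prime q ∈ {2, 3, 13}.
22^156 ≡ 1 (mod 313)  [q = 2: ≡ 1 ✗]
22^104 ≡ 98 (mod 313)  [q = 3: ≢ 1 ✓]
22^24 ≡ 58 (mod 313)  [q = 13: ≢ 1 ✓]
Since 22^156 ≡ 1, the order of 22 divides 156 < 312, so 22 is not a primitive root.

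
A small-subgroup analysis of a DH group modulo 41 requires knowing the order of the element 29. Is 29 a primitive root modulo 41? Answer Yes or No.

φ(41) = 41 − 1 = 40 = 2^3 · 5.
An element g generates (Z/41Z)^× iff g^(40/q) ≢ 1 (mod 41) for each prime q ∈ {2, 5}.
29^20 ≡ 40 (mod 41)  [q = 2: ≢ 1 ✓]
29^8 ≡ 18 (mod 41)  [q = 5: ≢ 1 ✓]
All checks pass, so 29 has order 40 and is a primitive root modulo 41.

Yes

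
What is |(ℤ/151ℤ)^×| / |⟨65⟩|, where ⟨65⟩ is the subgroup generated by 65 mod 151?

3

The order of 65 must divide φ(151) = 151 − 1 = 150 = 2 · 3 · 5^2.
Divisors of 150: 1, 2, 3, 5, 6, 10, 15, 25, 30, 50, 75, 150.
Check 65^d mod 151 for each divisor in increasing order:
65^1 ≡ 65
65^2 ≡ 148
65^3 ≡ 107
65^5 ≡ 132
65^6 ≡ 124
65^10 ≡ 59
65^15 ≡ 87
65^25 ≡ 150
65^30 ≡ 19
65^50 ≡ 1
Thus |⟨65⟩| = ord(65) = 50.
Index = |(Z/151Z)^×| / |⟨65⟩| = 150 / 50 = 3.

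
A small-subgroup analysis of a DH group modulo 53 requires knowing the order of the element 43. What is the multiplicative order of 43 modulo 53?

By Lagrange's theorem, ord_53(43) divides φ(53) = 53 − 1 = 52 = 2^2 · 13.
Divisors of 52: 1, 2, 4, 13, 26, 52.
Compute 43^d (mod 53) for the divisors d until we hit 1:
43^1 ≡ 43
43^2 ≡ 47
43^4 ≡ 36
43^13 ≡ 52
43^26 ≡ 1
The smallest such exponent is 26, so the order of 43 is 26.

26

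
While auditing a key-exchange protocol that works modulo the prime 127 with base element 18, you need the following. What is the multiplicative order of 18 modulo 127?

Since 18 ∈ (Z/127Z)^×, its order divides φ(127) = 127 − 1 = 126 = 2 · 3^2 · 7.
Divisors of 126: 1, 2, 3, 6, 7, 9, 14, 18, 21, 42, 63, 126.
Evaluate successive powers at the divisors of 126:
18^1 ≡ 18 (mod 127)
18^2 ≡ 70 (mod 127)
18^3 ≡ 117 (mod 127)
18^6 ≡ 100 (mod 127)
18^7 ≡ 22 (mod 127)
18^9 ≡ 16 (mod 127)
18^14 ≡ 103 (mod 127)
18^18 ≡ 2 (mod 127)
18^21 ≡ 107 (mod 127)
18^42 ≡ 19 (mod 127)
18^63 ≡ 1 (mod 127) ✓
Hence ord(18) = 63.

63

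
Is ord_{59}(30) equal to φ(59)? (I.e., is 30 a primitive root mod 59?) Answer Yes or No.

Yes

φ(59) = 59 − 1 = 58 = 2 · 29.
It suffices to check that the order of 30 is not a proper divisor of 58: compute 30^(58/q) for q ∈ {2, 29}.
30^29 ≡ 58 (mod 59)  [q = 2: ≢ 1 ✓]
30^2 ≡ 15 (mod 59)  [q = 29: ≢ 1 ✓]
Every test exponent gives a nontrivial residue, hence 30 generates the full group.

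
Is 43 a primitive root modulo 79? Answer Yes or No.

Yes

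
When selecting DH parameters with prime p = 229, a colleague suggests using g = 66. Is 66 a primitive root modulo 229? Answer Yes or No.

Yes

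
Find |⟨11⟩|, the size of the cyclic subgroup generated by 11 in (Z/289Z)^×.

272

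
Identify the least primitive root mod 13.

2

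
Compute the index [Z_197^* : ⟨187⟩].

4

The order of 187 must divide φ(197) = 197 − 1 = 196 = 2^2 · 7^2.
Divisors of 196: 1, 2, 4, 7, 14, 28, 49, 98, 196.
Test each divisor d:
187^1 ≡ 187 (mod 197)
187^2 ≡ 100 (mod 197)
187^4 ≡ 150 (mod 197)
187^7 ≡ 114 (mod 197)
187^14 ≡ 191 (mod 197)
187^28 ≡ 36 (mod 197)
187^49 ≡ 1 (mod 197) ✓
Thus |⟨187⟩| = ord(187) = 49.
The index is φ(197) / ord(187) = 196 / 49 = 4.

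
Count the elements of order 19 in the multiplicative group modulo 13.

0

φ(13) = 13 − 1 = 12 = 2^2 · 3.
Since (Z/13Z)^× is cyclic of order 12, the number of elements of order d is φ(d) when d | 12 and 0 otherwise.
19 does not divide 12, so no element of (Z/13Z)^× has order 19.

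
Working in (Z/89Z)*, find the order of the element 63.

88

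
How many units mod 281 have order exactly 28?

12

φ(281) = 281 − 1 = 280 = 2^3 · 5 · 7.
(Z/281Z)^× is cyclic (|G| = 280); a cyclic group of order m has exactly φ(d) elements of each order d | m, and none otherwise.
28 = 2^2 · 7 divides 280, and φ(28) = 12.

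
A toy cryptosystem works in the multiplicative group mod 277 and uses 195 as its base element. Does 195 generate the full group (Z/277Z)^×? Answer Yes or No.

No

φ(277) = 277 − 1 = 276 = 2^2 · 3 · 23.
An element g generates (Z/277Z)^× iff g^(276/q) ≢ 1 (mod 277) for each prime q ∈ {2, 3, 23}.
195^138 ≡ 276 (mod 277)  [q = 2: ≢ 1 ✓]
195^92 ≡ 1 (mod 277)  [q = 3: ≡ 1 ✗]
195^12 ≡ 52 (mod 277)  [q = 23: ≢ 1 ✓]
195^92 ≡ 1 shows ord(195) | 92, strictly less than φ(277); not a primitive root.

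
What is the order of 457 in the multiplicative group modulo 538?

The order of 457 must divide φ(538) = φ(2)·φ(269) = 1·268 = 268 = 2^2 · 67.
Divisors of 268: 1, 2, 4, 67, 134, 268.
Test each divisor d:
457^1 ≡ 457 (mod 538)
457^2 ≡ 105 (mod 538)
457^4 ≡ 265 (mod 538)
457^67 ≡ 537 (mod 538)
457^134 ≡ 1 (mod 538) ✓
Hence ord(457) = 134.

134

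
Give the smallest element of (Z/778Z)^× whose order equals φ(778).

3

φ(778) = φ(2)·φ(389) = 1·388 = 388 = 2^2 · 97.
Test candidates g = 2, 3, … against the prime factors q ∈ {2, 97} of φ(778): g is a generator iff g^(388/q) ≢ 1 for every such q.
g = 2: gcd(2, 778) = 2 > 1, not a unit — skip.
g = 3: 3^194 ≡ 777; 3^4 ≡ 81 — none is 1, so 3 is a primitive root.
Hence the least primitive root of 778 is 3.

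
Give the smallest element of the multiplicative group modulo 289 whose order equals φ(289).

φ(289) = φ(17^2) = 17·(17−1) = 272 = 2^4 · 17.
Test candidates g = 2, 3, … against the prime factors q ∈ {2, 17} of φ(289): g is a generator iff g^(272/q) ≢ 1 for every such q.
g = 2: 2^136 ≡ 1 — hits 1, so not a primitive root.
g = 3: 3^136 ≡ 288; 3^16 ≡ 171 — none is 1, so 3 is a primitive root.
The smallest primitive root modulo 289 is 3.

3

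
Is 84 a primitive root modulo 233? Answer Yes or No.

φ(233) = 233 − 1 = 232 = 2^3 · 29.
84 is a primitive root mod 233 iff 84^(φ(233)/q) ≢ 1 for every prime q | φ(233), i.e. q ∈ {2, 29}.
84^116 ≡ 232 (mod 233)  [q = 2: ≢ 1 ✓]
84^8 ≡ 148 (mod 233)  [q = 29: ≢ 1 ✓]
Every test exponent gives a nontrivial residue, hence 84 generates the full group.

Yes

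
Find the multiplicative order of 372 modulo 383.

ord(372) | φ(383) = 383 − 1 = 382 = 2 · 191.
Divisors of 382: 1, 2, 191, 382.
Check 372^d mod 383 for each divisor in increasing order:
372^1 ≡ 372 (mod 383)
372^2 ≡ 121 (mod 383)
372^191 ≡ 1 (mod 383) ✓
So ord_383(372) = 191.

191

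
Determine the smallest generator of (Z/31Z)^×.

3

φ(31) = 31 − 1 = 30 = 2 · 3 · 5.
Test candidates g = 2, 3, … against the prime factors q ∈ {2, 3, 5} of φ(31): g is a generator iff g^(30/q) ≢ 1 for every such q.
g = 2: 2^15 ≡ 1 — hits 1, so not a primitive root.
g = 3: 3^15 ≡ 30; 3^10 ≡ 25; 3^6 ≡ 16 — none is 1, so 3 is a primitive root.
The smallest primitive root modulo 31 is 3.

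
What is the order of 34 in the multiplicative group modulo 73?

72

ord(34) | φ(73) = 73 − 1 = 72 = 2^3 · 3^2.
Divisors of 72: 1, 2, 3, 4, 6, 8, 9, 12, 18, 24, 36, 72.
Compute 34^d (mod 73) for the divisors d until we hit 1:
34^1 ≡ 34 (mod 73)
34^2 ≡ 61 (mod 73)
34^3 ≡ 30 (mod 73)
34^4 ≡ 71 (mod 73)
34^6 ≡ 24 (mod 73)
34^8 ≡ 4 (mod 73)
34^9 ≡ 63 (mod 73)
34^12 ≡ 65 (mod 73)
34^18 ≡ 27 (mod 73)
34^24 ≡ 64 (mod 73)
34^36 ≡ 72 (mod 73)
34^72 ≡ 1 (mod 73) ✓
Therefore the multiplicative order of 34 modulo 73 is 72.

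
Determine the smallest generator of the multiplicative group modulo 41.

φ(41) = 41 − 1 = 40 = 2^3 · 5.
Test candidates g = 2, 3, … against the prime factors q ∈ {2, 5} of φ(41): g is a generator iff g^(40/q) ≢ 1 for every such q.
g = 2: 2^20 ≡ 1 — hits 1, so not a primitive root.
g = 3: 3^20 ≡ 40; 3^8 ≡ 1 — hits 1, so not a primitive root.
g = 4: 4^20 ≡ 1 — hits 1, so not a primitive root.
g = 5: 5^20 ≡ 1 — hits 1, so not a primitive root.
g = 6: 6^20 ≡ 40; 6^8 ≡ 10 — none is 1, so 6 is a primitive root.
So 6 is the smallest generator of (Z/41Z)^×.

6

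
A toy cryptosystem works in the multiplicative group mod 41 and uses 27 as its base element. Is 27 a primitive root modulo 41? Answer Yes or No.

No

φ(41) = 41 − 1 = 40 = 2^3 · 5.
It suffices to check that the order of 27 is not a proper divisor of 40: compute 27^(40/q) for q ∈ {2, 5}.
27^20 ≡ 40 (mod 41)  [q = 2: ≢ 1 ✓]
27^8 ≡ 1 (mod 41)  [q = 5: ≡ 1 ✗]
Since 27^8 ≡ 1, the order of 27 divides 8 < 40, so 27 is not a primitive root.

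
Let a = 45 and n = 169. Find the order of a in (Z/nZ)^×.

By Lagrange's theorem, ord_169(45) divides φ(169) = φ(13^2) = 13·(13−1) = 156 = 2^2 · 3 · 13.
Divisors of 156: 1, 2, 3, 4, 6, 12, 13, 26, 39, 52, 78, 156.
Evaluate successive powers at the divisors of 156:
45^1 ≡ 45
45^2 ≡ 166
45^3 ≡ 34
45^4 ≡ 9
45^6 ≡ 142
45^12 ≡ 53
45^13 ≡ 19
45^26 ≡ 23
45^39 ≡ 99
45^52 ≡ 22
45^78 ≡ 168
45^156 ≡ 1
Therefore the multiplicative order of 45 modulo 169 is 156.

156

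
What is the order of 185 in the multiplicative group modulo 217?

6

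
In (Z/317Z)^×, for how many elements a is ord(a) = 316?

φ(317) = 317 − 1 = 316 = 2^2 · 79.
In a cyclic group of order 316, there are φ(d) elements of order d for each divisor d of 316, and zero for non-divisors.
316 = 2^2 · 79 divides 316, and φ(316) = 156.

156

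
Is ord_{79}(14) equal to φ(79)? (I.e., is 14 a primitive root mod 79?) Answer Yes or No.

No

φ(79) = 79 − 1 = 78 = 2 · 3 · 13.
Test 14^(78/q) mod 79 for each prime factor q of 78:
14^39 ≡ 78 (mod 79)  [q = 2: ≢ 1 ✓]
14^26 ≡ 1 (mod 79)  [q = 3: ≡ 1 ✗]
14^6 ≡ 46 (mod 79)  [q = 13: ≢ 1 ✓]
14^26 ≡ 1 shows ord(14) | 26, strictly less than φ(79); not a primitive root.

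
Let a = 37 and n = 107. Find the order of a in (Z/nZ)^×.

53

The order of 37 must divide φ(107) = 107 − 1 = 106 = 2 · 53.
Divisors of 106: 1, 2, 53, 106.
Evaluate successive powers at the divisors of 106:
37^1 ≡ 37 (mod 107)
37^2 ≡ 85 (mod 107)
37^53 ≡ 1 (mod 107) ✓
Hence ord(37) = 53.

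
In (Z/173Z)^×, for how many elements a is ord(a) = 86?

φ(173) = 173 − 1 = 172 = 2^2 · 43.
(Z/173Z)^× is cyclic (|G| = 172); a cyclic group of order m has exactly φ(d) elements of each order d | m, and none otherwise.
86 = 2 · 43 divides 172, and φ(86) = 42.

42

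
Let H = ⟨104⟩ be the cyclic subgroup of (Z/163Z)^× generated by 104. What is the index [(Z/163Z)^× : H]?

ord(104) | φ(163) = 163 − 1 = 162 = 2 · 3^4.
Divisors of 162: 1, 2, 3, 6, 9, 18, 27, 54, 81, 162.
Compute 104^d (mod 163) for the divisors d until we hit 1:
104^1 ≡ 104 (mod 163)
104^2 ≡ 58 (mod 163)
104^3 ≡ 1 (mod 163) ✓
The order of 104 is 3, so the subgroup it generates has 3 elements.
The index is φ(163) / ord(104) = 162 / 3 = 54.

54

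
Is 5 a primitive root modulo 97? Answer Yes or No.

Yes

φ(97) = 97 − 1 = 96 = 2^5 · 3.
An element g generates (Z/97Z)^× iff g^(96/q) ≢ 1 (mod 97) for each prime q ∈ {2, 3}.
5^48 ≡ 96 (mod 97)  [q = 2: ≢ 1 ✓]
5^32 ≡ 35 (mod 97)  [q = 3: ≢ 1 ✓]
None equal 1, so ord_97(5) = 96: 5 is a primitive root.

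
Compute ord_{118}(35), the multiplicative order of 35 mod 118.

ord(35) | φ(118) = φ(2)·φ(59) = 1·58 = 58 = 2 · 29.
Divisors of 58: 1, 2, 29, 58.
Compute 35^d (mod 118) for the divisors d until we hit 1:
35^1 ≡ 35
35^2 ≡ 45
35^29 ≡ 1
Therefore the multiplicative order of 35 modulo 118 is 29.

29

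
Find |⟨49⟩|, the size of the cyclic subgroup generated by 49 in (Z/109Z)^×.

The order of 49 must divide φ(109) = 109 − 1 = 108 = 2^2 · 3^3.
Divisors of 108: 1, 2, 3, 4, 6, 9, 12, 18, 27, 36, 54, 108.
Evaluate successive powers at the divisors of 108:
49^1 ≡ 49 (mod 109)
49^2 ≡ 3 (mod 109)
49^3 ≡ 38 (mod 109)
49^4 ≡ 9 (mod 109)
49^6 ≡ 27 (mod 109)
49^9 ≡ 45 (mod 109)
49^12 ≡ 75 (mod 109)
49^18 ≡ 63 (mod 109)
49^27 ≡ 1 (mod 109) ✓
Therefore the multiplicative order of 49 modulo 109 is 27.

27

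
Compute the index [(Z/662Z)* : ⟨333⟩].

11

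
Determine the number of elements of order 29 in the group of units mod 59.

φ(59) = 59 − 1 = 58 = 2 · 29.
In a cyclic group of order 58, there are φ(d) elements of order d for each divisor d of 58, and zero for non-divisors.
29 | 58, and φ(29) = 29 − 1 = 28.

28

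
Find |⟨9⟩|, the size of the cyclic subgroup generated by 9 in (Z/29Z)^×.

ord(9) | φ(29) = 29 − 1 = 28 = 2^2 · 7.
Divisors of 28: 1, 2, 4, 7, 14, 28.
Evaluate successive powers at the divisors of 28:
9^1 ≡ 9 (mod 29)
9^2 ≡ 23 (mod 29)
9^4 ≡ 7 (mod 29)
9^7 ≡ 28 (mod 29)
9^14 ≡ 1 (mod 29) ✓
So ord_29(9) = 14.

14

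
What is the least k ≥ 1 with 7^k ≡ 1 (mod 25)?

The order of 7 must divide φ(25) = φ(5^2) = 5·(5−1) = 20 = 2^2 · 5.
Divisors of 20: 1, 2, 4, 5, 10, 20.
Test each divisor d:
7^1 ≡ 7
7^2 ≡ 24
7^4 ≡ 1
Hence ord(7) = 4.

4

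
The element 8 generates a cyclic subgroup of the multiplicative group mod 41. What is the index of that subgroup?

ord(8) | φ(41) = 41 − 1 = 40 = 2^3 · 5.
Divisors of 40: 1, 2, 4, 5, 8, 10, 20, 40.
Check 8^d mod 41 for each divisor in increasing order:
8^1 ≡ 8 (mod 41)
8^2 ≡ 23 (mod 41)
8^4 ≡ 37 (mod 41)
8^5 ≡ 9 (mod 41)
8^8 ≡ 16 (mod 41)
8^10 ≡ 40 (mod 41)
8^20 ≡ 1 (mod 41) ✓
So ord_41(8) = 20, hence |⟨8⟩| = 20.
[(Z/41Z)^× : ⟨8⟩] = 40/20 = 2.

2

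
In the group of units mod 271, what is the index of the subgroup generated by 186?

The order of 186 must divide φ(271) = 271 − 1 = 270 = 2 · 3^3 · 5.
Divisors of 270: 1, 2, 3, 5, 6, 9, 10, 15, 18, 27, 30, 45, 54, 90, 135, 270.
Test each divisor d:
186^1 ≡ 186
186^2 ≡ 179
186^3 ≡ 232
186^5 ≡ 65
186^6 ≡ 166
186^9 ≡ 30
186^10 ≡ 160
186^15 ≡ 102
186^18 ≡ 87
186^27 ≡ 171
186^30 ≡ 106
186^45 ≡ 243
186^54 ≡ 244
186^90 ≡ 242
186^135 ≡ 270
186^270 ≡ 1
The order of 186 is 270, so the subgroup it generates has 270 elements.
Index = |(Z/271Z)^×| / |⟨186⟩| = 270 / 270 = 1.

1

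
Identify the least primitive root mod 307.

φ(307) = 307 − 1 = 306 = 2 · 3^2 · 17.
g is a primitive root iff g^(306/q) ≢ 1 (mod 307) for each prime q ∈ {2, 3, 17}.
g = 2: 2^153 ≡ 306; 2^102 ≡ 1 — hits 1, so not a primitive root.
g = 3: 3^153 ≡ 306; 3^102 ≡ 1 — hits 1, so not a primitive root.
g = 4: 4^153 ≡ 1 — hits 1, so not a primitive root.
g = 5: 5^153 ≡ 306; 5^102 ≡ 289; 5^18 ≡ 81 — none is 1, so 5 is a primitive root.
The smallest primitive root modulo 307 is 5.

5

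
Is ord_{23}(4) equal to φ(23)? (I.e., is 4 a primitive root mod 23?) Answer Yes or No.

φ(23) = 23 − 1 = 22 = 2 · 11.
4 is a primitive root mod 23 iff 4^(φ(23)/q) ≢ 1 for every prime q | φ(23), i.e. q ∈ {2, 11}.
4^11 ≡ 1 (mod 23)  [q = 2: ≡ 1 ✗]
4^2 ≡ 16 (mod 23)  [q = 11: ≢ 1 ✓]
4^11 ≡ 1 shows ord(4) | 11, strictly less than φ(23); not a primitive root.

No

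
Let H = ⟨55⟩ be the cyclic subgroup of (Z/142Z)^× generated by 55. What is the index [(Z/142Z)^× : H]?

1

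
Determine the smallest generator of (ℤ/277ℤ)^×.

φ(277) = 277 − 1 = 276 = 2^2 · 3 · 23.
Test candidates g = 2, 3, … against the prime factors q ∈ {2, 3, 23} of φ(277): g is a generator iff g^(276/q) ≢ 1 for every such q.
g = 2: 2^138 ≡ 276; 2^92 ≡ 1 — hits 1, so not a primitive root.
g = 3: 3^138 ≡ 1 — hits 1, so not a primitive root.
g = 4: 4^138 ≡ 1 — hits 1, so not a primitive root.
g = 5: 5^138 ≡ 276; 5^92 ≡ 116; 5^12 ≡ 27 — none is 1, so 5 is a primitive root.
So 5 is the smallest generator of (Z/277Z)^×.

5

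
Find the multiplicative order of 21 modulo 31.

30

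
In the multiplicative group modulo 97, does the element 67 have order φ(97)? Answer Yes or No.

φ(97) = 97 − 1 = 96 = 2^5 · 3.
It suffices to check that the order of 67 is not a proper divisor of 96: compute 67^(96/q) for q ∈ {2, 3}.
67^48 ≡ 96 (mod 97)  [q = 2: ≢ 1 ✓]
67^32 ≡ 1 (mod 97)  [q = 3: ≡ 1 ✗]
The check at q = 3 fails, so 67 generates a proper subgroup.

No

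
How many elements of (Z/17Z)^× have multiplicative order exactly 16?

8

φ(17) = 17 − 1 = 16 = 2^4.
In a cyclic group of order 16, there are φ(d) elements of order d for each divisor d of 16, and zero for non-divisors.
16 = 2^4 divides 16, and φ(16) = 8.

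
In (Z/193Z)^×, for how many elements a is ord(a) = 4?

2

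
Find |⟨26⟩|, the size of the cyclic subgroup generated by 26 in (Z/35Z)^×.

6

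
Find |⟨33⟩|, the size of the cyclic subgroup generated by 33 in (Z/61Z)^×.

Since 33 ∈ (Z/61Z)^×, its order divides φ(61) = 61 − 1 = 60 = 2^2 · 3 · 5.
Divisors of 60: 1, 2, 3, 4, 5, 6, 10, 12, 15, 20, 30, 60.
Compute 33^d (mod 61) for the divisors d until we hit 1:
33^1 ≡ 33
33^2 ≡ 52
33^3 ≡ 8
33^4 ≡ 20
33^5 ≡ 50
33^6 ≡ 3
33^10 ≡ 60
33^12 ≡ 9
33^15 ≡ 11
33^20 ≡ 1
Therefore the multiplicative order of 33 modulo 61 is 20.

20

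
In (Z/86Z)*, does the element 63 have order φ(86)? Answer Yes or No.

Yes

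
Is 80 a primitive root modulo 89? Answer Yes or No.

No

φ(89) = 89 − 1 = 88 = 2^3 · 11.
It suffices to check that the order of 80 is not a proper divisor of 88: compute 80^(88/q) for q ∈ {2, 11}.
80^44 ≡ 1 (mod 89)  [q = 2: ≡ 1 ✗]
80^8 ≡ 2 (mod 89)  [q = 11: ≢ 1 ✓]
The check at q = 2 fails, so 80 generates a proper subgroup.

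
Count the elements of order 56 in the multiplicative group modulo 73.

φ(73) = 73 − 1 = 72 = 2^3 · 3^2.
(Z/73Z)^× is cyclic (|G| = 72); a cyclic group of order m has exactly φ(d) elements of each order d | m, and none otherwise.
Since 56 ∤ 72, the count is 0.

0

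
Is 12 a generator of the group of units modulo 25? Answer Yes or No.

Yes

φ(25) = φ(5^2) = 5·(5−1) = 20 = 2^2 · 5.
Test 12^(20/q) mod 25 for each prime factor q of 20:
12^10 ≡ 24 (mod 25)  [q = 2: ≢ 1 ✓]
12^4 ≡ 11 (mod 25)  [q = 5: ≢ 1 ✓]
None equal 1, so ord_25(12) = 20: 12 is a primitive root.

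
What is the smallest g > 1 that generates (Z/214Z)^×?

φ(214) = φ(2)·φ(107) = 1·106 = 106 = 2 · 53.
g is a primitive root iff g^(106/q) ≢ 1 (mod 214) for each prime q ∈ {2, 53}.
g = 2: gcd(2, 214) = 2 > 1, not a unit — skip.
g = 3: 3^53 ≡ 1 — hits 1, so not a primitive root.
g = 4: gcd(4, 214) = 2 > 1, not a unit — skip.
g = 5: 5^53 ≡ 213; 5^2 ≡ 25 — none is 1, so 5 is a primitive root.
Hence the least primitive root of 214 is 5.

5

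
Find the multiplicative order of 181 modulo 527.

48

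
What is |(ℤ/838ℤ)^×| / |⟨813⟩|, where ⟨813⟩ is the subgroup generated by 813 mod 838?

1

Since 813 ∈ (Z/838Z)^×, its order divides φ(838) = φ(2)·φ(419) = 1·418 = 418 = 2 · 11 · 19.
Divisors of 418: 1, 2, 11, 19, 22, 38, 209, 418.
Compute 813^d (mod 838) for the divisors d until we hit 1:
813^1 ≡ 813 (mod 838)
813^2 ≡ 625 (mod 838)
813^11 ≡ 495 (mod 838)
813^19 ≡ 825 (mod 838)
813^22 ≡ 329 (mod 838)
813^38 ≡ 169 (mod 838)
813^209 ≡ 837 (mod 838)
813^418 ≡ 1 (mod 838) ✓
The order of 813 is 418, so the subgroup it generates has 418 elements.
The index is φ(838) / ord(813) = 418 / 418 = 1.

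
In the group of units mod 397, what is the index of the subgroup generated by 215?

1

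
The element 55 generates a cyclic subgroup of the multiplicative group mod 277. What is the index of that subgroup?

The order of 55 must divide φ(277) = 277 − 1 = 276 = 2^2 · 3 · 23.
Divisors of 276: 1, 2, 3, 4, 6, 12, 23, 46, 69, 92, 138, 276.
Evaluate successive powers at the divisors of 276:
55^1 ≡ 55
55^2 ≡ 255
55^3 ≡ 175
55^4 ≡ 207
55^6 ≡ 155
55^12 ≡ 203
55^23 ≡ 160
55^46 ≡ 116
55^69 ≡ 1
The order of 55 is 69, so the subgroup it generates has 69 elements.
Index = |(Z/277Z)^×| / |⟨55⟩| = 276 / 69 = 4.

4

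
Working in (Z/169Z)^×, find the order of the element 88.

78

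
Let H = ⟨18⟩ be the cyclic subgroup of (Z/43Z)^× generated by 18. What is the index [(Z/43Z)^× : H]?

1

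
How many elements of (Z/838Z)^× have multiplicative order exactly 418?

180

φ(838) = φ(2)·φ(419) = 1·418 = 418 = 2 · 11 · 19.
(Z/838Z)^× is cyclic (|G| = 418); a cyclic group of order m has exactly φ(d) elements of each order d | m, and none otherwise.
418 = 2 · 11 · 19 divides 418, and φ(418) = 180.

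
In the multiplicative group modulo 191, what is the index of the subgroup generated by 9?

Since 9 ∈ (Z/191Z)^×, its order divides φ(191) = 191 − 1 = 190 = 2 · 5 · 19.
Divisors of 190: 1, 2, 5, 10, 19, 38, 95, 190.
Compute 9^d (mod 191) for the divisors d until we hit 1:
9^1 ≡ 9
9^2 ≡ 81
9^5 ≡ 30
9^10 ≡ 136
9^19 ≡ 39
9^38 ≡ 184
9^95 ≡ 1
The order of 9 is 95, so the subgroup it generates has 95 elements.
The index is φ(191) / ord(9) = 190 / 95 = 2.

2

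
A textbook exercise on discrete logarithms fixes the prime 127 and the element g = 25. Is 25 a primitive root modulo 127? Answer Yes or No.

No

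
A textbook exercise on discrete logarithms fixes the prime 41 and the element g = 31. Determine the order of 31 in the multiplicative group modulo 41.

Since 31 ∈ (Z/41Z)^×, its order divides φ(41) = 41 − 1 = 40 = 2^3 · 5.
Divisors of 40: 1, 2, 4, 5, 8, 10, 20, 40.
Test each divisor d:
31^1 ≡ 31 (mod 41)
31^2 ≡ 18 (mod 41)
31^4 ≡ 37 (mod 41)
31^5 ≡ 40 (mod 41)
31^8 ≡ 16 (mod 41)
31^10 ≡ 1 (mod 41) ✓
So ord_41(31) = 10.

10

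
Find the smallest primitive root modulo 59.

φ(59) = 59 − 1 = 58 = 2 · 29.
g is a primitive root iff g^(58/q) ≢ 1 (mod 59) for each prime q ∈ {2, 29}.
g = 2: 2^29 ≡ 58; 2^2 ≡ 4 — none is 1, so 2 is a primitive root.
The smallest primitive root modulo 59 is 2.

2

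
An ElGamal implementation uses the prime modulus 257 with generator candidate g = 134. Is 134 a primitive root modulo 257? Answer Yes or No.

No

φ(257) = 257 − 1 = 256 = 2^8.
It suffices to check that the order of 134 is not a proper divisor of 256: compute 134^(256/q) for q ∈ {2}.
134^128 ≡ 1 (mod 257)  [q = 2: ≡ 1 ✗]
The check at q = 2 fails, so 134 generates a proper subgroup.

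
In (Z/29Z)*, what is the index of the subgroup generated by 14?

1

The order of 14 must divide φ(29) = 29 − 1 = 28 = 2^2 · 7.
Divisors of 28: 1, 2, 4, 7, 14, 28.
Evaluate successive powers at the divisors of 28:
14^1 ≡ 14
14^2 ≡ 22
14^4 ≡ 20
14^7 ≡ 12
14^14 ≡ 28
14^28 ≡ 1
The order of 14 is 28, so the subgroup it generates has 28 elements.
The index is φ(29) / ord(14) = 28 / 28 = 1.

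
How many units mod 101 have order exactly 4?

φ(101) = 101 − 1 = 100 = 2^2 · 5^2.
Since (Z/101Z)^× is cyclic of order 100, the number of elements of order d is φ(d) when d | 100 and 0 otherwise.
4 = 2^2 divides 100, and φ(4) = 2.

2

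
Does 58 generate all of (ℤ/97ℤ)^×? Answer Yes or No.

Yes

φ(97) = 97 − 1 = 96 = 2^5 · 3.
It suffices to check that the order of 58 is not a proper divisor of 96: compute 58^(96/q) for q ∈ {2, 3}.
58^48 ≡ 96 (mod 97)  [q = 2: ≢ 1 ✓]
58^32 ≡ 61 (mod 97)  [q = 3: ≢ 1 ✓]
None equal 1, so ord_97(58) = 96: 58 is a primitive root.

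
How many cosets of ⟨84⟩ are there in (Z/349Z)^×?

Since 84 ∈ (Z/349Z)^×, its order divides φ(349) = 349 − 1 = 348 = 2^2 · 3 · 29.
Divisors of 348: 1, 2, 3, 4, 6, 12, 29, 58, 87, 116, 174, 348.
Evaluate successive powers at the divisors of 348:
84^1 ≡ 84 (mod 349)
84^2 ≡ 76 (mod 349)
84^3 ≡ 102 (mod 349)
84^4 ≡ 192 (mod 349)
84^6 ≡ 283 (mod 349)
84^12 ≡ 168 (mod 349)
84^29 ≡ 160 (mod 349)
84^58 ≡ 123 (mod 349)
84^87 ≡ 136 (mod 349)
84^116 ≡ 122 (mod 349)
84^174 ≡ 348 (mod 349)
84^348 ≡ 1 (mod 349) ✓
The order of 84 is 348, so the subgroup it generates has 348 elements.
The index is φ(349) / ord(84) = 348 / 348 = 1.

1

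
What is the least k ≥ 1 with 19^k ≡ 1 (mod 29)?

28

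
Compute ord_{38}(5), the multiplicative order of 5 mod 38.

Since 5 ∈ (Z/38Z)^×, its order divides φ(38) = φ(2)·φ(19) = 1·18 = 18 = 2 · 3^2.
Divisors of 18: 1, 2, 3, 6, 9, 18.
Evaluate successive powers at the divisors of 18:
5^1 ≡ 5 (mod 38)
5^2 ≡ 25 (mod 38)
5^3 ≡ 11 (mod 38)
5^6 ≡ 7 (mod 38)
5^9 ≡ 1 (mod 38) ✓
Therefore the multiplicative order of 5 modulo 38 is 9.

9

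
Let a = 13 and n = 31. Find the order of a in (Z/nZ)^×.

Since 13 ∈ (Z/31Z)^×, its order divides φ(31) = 31 − 1 = 30 = 2 · 3 · 5.
Divisors of 30: 1, 2, 3, 5, 6, 10, 15, 30.
Evaluate successive powers at the divisors of 30:
13^1 ≡ 13
13^2 ≡ 14
13^3 ≡ 27
13^5 ≡ 6
13^6 ≡ 16
13^10 ≡ 5
13^15 ≡ 30
13^30 ≡ 1
So ord_31(13) = 30.

30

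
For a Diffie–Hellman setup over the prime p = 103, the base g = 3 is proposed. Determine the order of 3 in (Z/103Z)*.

34

The order of 3 must divide φ(103) = 103 − 1 = 102 = 2 · 3 · 17.
Divisors of 102: 1, 2, 3, 6, 17, 34, 51, 102.
Evaluate successive powers at the divisors of 102:
3^1 ≡ 3 (mod 103)
3^2 ≡ 9 (mod 103)
3^3 ≡ 27 (mod 103)
3^6 ≡ 8 (mod 103)
3^17 ≡ 102 (mod 103)
3^34 ≡ 1 (mod 103) ✓
Therefore the multiplicative order of 3 modulo 103 is 34.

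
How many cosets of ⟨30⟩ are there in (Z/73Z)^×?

ord(30) | φ(73) = 73 − 1 = 72 = 2^3 · 3^2.
Divisors of 72: 1, 2, 3, 4, 6, 8, 9, 12, 18, 24, 36, 72.
Check 30^d mod 73 for each divisor in increasing order:
30^1 ≡ 30 (mod 73)
30^2 ≡ 24 (mod 73)
30^3 ≡ 63 (mod 73)
30^4 ≡ 65 (mod 73)
30^6 ≡ 27 (mod 73)
30^8 ≡ 64 (mod 73)
30^9 ≡ 22 (mod 73)
30^12 ≡ 72 (mod 73)
30^18 ≡ 46 (mod 73)
30^24 ≡ 1 (mod 73) ✓
So ord_73(30) = 24, hence |⟨30⟩| = 24.
Index = |(Z/73Z)^×| / |⟨30⟩| = 72 / 24 = 3.

3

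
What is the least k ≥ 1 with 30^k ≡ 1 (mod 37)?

18

Since 30 ∈ (Z/37Z)^×, its order divides φ(37) = 37 − 1 = 36 = 2^2 · 3^2.
Divisors of 36: 1, 2, 3, 4, 6, 9, 12, 18, 36.
Check 30^d mod 37 for each divisor in increasing order:
30^1 ≡ 30 (mod 37)
30^2 ≡ 12 (mod 37)
30^3 ≡ 27 (mod 37)
30^4 ≡ 33 (mod 37)
30^6 ≡ 26 (mod 37)
30^9 ≡ 36 (mod 37)
30^12 ≡ 10 (mod 37)
30^18 ≡ 1 (mod 37) ✓
The smallest such exponent is 18, so the order of 30 is 18.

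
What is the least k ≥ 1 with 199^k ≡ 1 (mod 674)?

48

By Lagrange's theorem, ord_674(199) divides φ(674) = φ(2)·φ(337) = 1·336 = 336 = 2^4 · 3 · 7.
Divisors of 336: 1, 2, 3, 4, 6, 7, 8, 12, 14, 16, 21, 24, 28, 42, 48, 56, 84, 112, 168, 336.
Evaluate successive powers at the divisors of 336:
199^1 ≡ 199
199^2 ≡ 509
199^3 ≡ 191
199^4 ≡ 265
199^6 ≡ 85
199^7 ≡ 65
199^8 ≡ 129
199^12 ≡ 485
199^14 ≡ 181
199^16 ≡ 465
199^21 ≡ 307
199^24 ≡ 673
199^28 ≡ 409
199^42 ≡ 563
199^48 ≡ 1
The smallest such exponent is 48, so the order of 199 is 48.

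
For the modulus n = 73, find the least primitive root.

φ(73) = 73 − 1 = 72 = 2^3 · 3^2.
Test candidates g = 2, 3, … against the prime factors q ∈ {2, 3} of φ(73): g is a generator iff g^(72/q) ≢ 1 for every such q.
g = 2: 2^36 ≡ 1 — hits 1, so not a primitive root.
g = 3: 3^36 ≡ 1 — hits 1, so not a primitive root.
g = 4: 4^36 ≡ 1 — hits 1, so not a primitive root.
g = 5: 5^36 ≡ 72; 5^24 ≡ 8 — none is 1, so 5 is a primitive root.
So 5 is the smallest generator of (Z/73Z)^×.

5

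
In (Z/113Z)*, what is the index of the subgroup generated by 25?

The order of 25 must divide φ(113) = 113 − 1 = 112 = 2^4 · 7.
Divisors of 112: 1, 2, 4, 7, 8, 14, 16, 28, 56, 112.
Test each divisor d:
25^1 ≡ 25
25^2 ≡ 60
25^4 ≡ 97
25^7 ≡ 69
25^8 ≡ 30
25^14 ≡ 15
25^16 ≡ 109
25^28 ≡ 112
25^56 ≡ 1
So ord_113(25) = 56, hence |⟨25⟩| = 56.
The index is φ(113) / ord(25) = 112 / 56 = 2.

2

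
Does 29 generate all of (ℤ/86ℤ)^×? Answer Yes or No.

Yes

φ(86) = φ(2)·φ(43) = 1·42 = 42 = 2 · 3 · 7.
Test 29^(42/q) mod 86 for each prime factor q of 42:
29^21 ≡ 85 (mod 86)  [q = 2: ≢ 1 ✓]
29^14 ≡ 49 (mod 86)  [q = 3: ≢ 1 ✓]
29^6 ≡ 21 (mod 86)  [q = 7: ≢ 1 ✓]
None equal 1, so ord_86(29) = 42: 29 is a primitive root.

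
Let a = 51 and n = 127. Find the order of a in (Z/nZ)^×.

ord(51) | φ(127) = 127 − 1 = 126 = 2 · 3^2 · 7.
Divisors of 126: 1, 2, 3, 6, 7, 9, 14, 18, 21, 42, 63, 126.
Check 51^d mod 127 for each divisor in increasing order:
51^1 ≡ 51
51^2 ≡ 61
51^3 ≡ 63
51^6 ≡ 32
51^7 ≡ 108
51^9 ≡ 111
51^14 ≡ 107
51^18 ≡ 2
51^21 ≡ 126
51^42 ≡ 1
Hence ord(51) = 42.

42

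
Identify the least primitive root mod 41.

6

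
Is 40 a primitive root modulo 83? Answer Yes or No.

φ(83) = 83 − 1 = 82 = 2 · 41.
40 is a primitive root mod 83 iff 40^(φ(83)/q) ≢ 1 for every prime q | φ(83), i.e. q ∈ {2, 41}.
40^41 ≡ 1 (mod 83)  [q = 2: ≡ 1 ✗]
40^2 ≡ 23 (mod 83)  [q = 41: ≢ 1 ✓]
The check at q = 2 fails, so 40 generates a proper subgroup.

No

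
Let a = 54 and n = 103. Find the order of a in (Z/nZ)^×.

102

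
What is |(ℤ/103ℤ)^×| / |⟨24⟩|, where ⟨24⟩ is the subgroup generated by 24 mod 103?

3

By Lagrange's theorem, ord_103(24) divides φ(103) = 103 − 1 = 102 = 2 · 3 · 17.
Divisors of 102: 1, 2, 3, 6, 17, 34, 51, 102.
Check 24^d mod 103 for each divisor in increasing order:
24^1 ≡ 24
24^2 ≡ 61
24^3 ≡ 22
24^6 ≡ 72
24^17 ≡ 102
24^34 ≡ 1
So ord_103(24) = 34, hence |⟨24⟩| = 34.
[(Z/103Z)^× : ⟨24⟩] = 102/34 = 3.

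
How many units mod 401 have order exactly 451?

0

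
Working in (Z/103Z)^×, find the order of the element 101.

ord(101) | φ(103) = 103 − 1 = 102 = 2 · 3 · 17.
Divisors of 102: 1, 2, 3, 6, 17, 34, 51, 102.
Check 101^d mod 103 for each divisor in increasing order:
101^1 ≡ 101 (mod 103)
101^2 ≡ 4 (mod 103)
101^3 ≡ 95 (mod 103)
101^6 ≡ 64 (mod 103)
101^17 ≡ 47 (mod 103)
101^34 ≡ 46 (mod 103)
101^51 ≡ 102 (mod 103)
101^102 ≡ 1 (mod 103) ✓
Hence ord(101) = 102.

102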